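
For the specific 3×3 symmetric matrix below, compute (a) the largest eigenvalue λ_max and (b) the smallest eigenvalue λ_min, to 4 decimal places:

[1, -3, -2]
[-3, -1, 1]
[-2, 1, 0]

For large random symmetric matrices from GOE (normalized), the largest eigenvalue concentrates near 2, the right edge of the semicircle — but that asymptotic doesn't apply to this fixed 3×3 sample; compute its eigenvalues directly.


Since M is real symmetric, all three eigenvalues are real; they are the roots of det(λI − M) = λ³ − (tr M) λ² + s λ − det M, where s is the sum of the principal 2×2 minors.
tr M = 1 + (-1) + 0 = 0.
s = (1·(-1) − (-3)²) + (1·0 − (-2)²) + ((-1)·0 − 1²) = -10 + (-4) + (-1) = -15.
det M (expand along row 1) = 1·(-1) − (-3)·2 + (-2)·(-5) = 15.
Characteristic polynomial: λ³ − 15λ − 15 = 0.
Substitute λ = y + (tr M)/3 = y + 0.000000 to remove the quadratic term: y³ + p·y + q = 0 with p = s − (tr M)²/3 = -15.000000 and q = −2(tr M)³/27 + (tr M)·s/3 − det M = -15.000000.
Three real roots ⇒ use the trigonometric (Viète) form: r = 2√(−p/3) = 4.472136, φ = arccos(3q/(p·r)) = arccos(0.670820) = 0.835482 rad.
y_k = r·cos(φ/3 − 2πk/3) for k = 0, 1, 2 gives y = 4.299827, -1.085200, -3.214627.
λ_k = y_k + 0.000000 gives λ = 4.2998, -1.0852, -3.2146 (check: the sum is 0.0000 = tr M).

Hence λ_max = 4.2998 and λ_min = -3.2146.


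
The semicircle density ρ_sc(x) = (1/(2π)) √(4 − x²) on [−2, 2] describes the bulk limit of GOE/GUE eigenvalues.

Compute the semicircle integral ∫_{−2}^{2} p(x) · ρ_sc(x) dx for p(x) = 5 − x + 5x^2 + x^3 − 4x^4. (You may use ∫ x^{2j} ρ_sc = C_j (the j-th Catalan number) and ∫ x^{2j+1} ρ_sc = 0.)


Write p(x) = Σ a_i x^i, split into monomials and integrate each against ρ_sc separately.
Using ∫ x^{2j} ρ_sc = C_j = (1/(j+1)) C(2j, j) (Catalan numbers) and ∫ x^{2j+1} ρ_sc = 0 (odd monomials vanish by symmetry):
  i = 0 (even): a_0 · C_{0} = 5 · 1 = 5
  i = 1 (odd): ∫ x^1 ρ_sc = 0 (vanishes)
  i = 2 (even): a_2 · C_{1} = 5 · 1 = 5
  i = 3 (odd): ∫ x^3 ρ_sc = 0 (vanishes)
  i = 4 (even): a_4 · C_{2} = -4 · 2 = -8

Summing the contributions: ∫_{−2}^{2} p(x) ρ_sc(x) dx = 5 + 5 + (-8) = 2.


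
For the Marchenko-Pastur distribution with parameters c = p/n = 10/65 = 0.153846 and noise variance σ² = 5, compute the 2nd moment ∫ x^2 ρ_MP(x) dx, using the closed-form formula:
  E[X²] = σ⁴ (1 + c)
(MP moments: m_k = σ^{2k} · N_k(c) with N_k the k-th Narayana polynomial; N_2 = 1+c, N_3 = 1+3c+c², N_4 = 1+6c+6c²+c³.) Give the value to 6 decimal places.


E[X²] = σ⁴ (1 + c) (second MP moment). With σ² = 5 (so σ⁴ = 25) and c = 10/65 = 0.153846: E[X²] = 25 · (1 + 0.153846) = 25 · 1.153846.

So E[X^2] = 28.846154.


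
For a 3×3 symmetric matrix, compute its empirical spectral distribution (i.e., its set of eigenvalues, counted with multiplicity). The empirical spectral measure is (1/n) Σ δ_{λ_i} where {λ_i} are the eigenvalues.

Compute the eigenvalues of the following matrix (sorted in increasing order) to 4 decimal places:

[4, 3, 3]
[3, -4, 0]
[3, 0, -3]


Since M is real symmetric, all three eigenvalues are real; they are the roots of det(λI − M) = λ³ − (tr M) λ² + s λ − det M, where s is the sum of the principal 2×2 minors.
tr M = 4 + (-4) + (-3) = -3.
s = (4·(-4) − 3²) + (4·(-3) − 3²) + ((-4)·(-3) − 0²) = -25 + (-21) + 12 = -34.
det M (expand along row 1) = 4·12 − 3·(-9) + 3·12 = 111.
Characteristic polynomial: λ³ + 3λ² − 34λ − 111 = 0.
Substitute λ = y + (tr M)/3 = y − 1.000000 to remove the quadratic term: y³ + p·y + q = 0 with p = s − (tr M)²/3 = -37.000000 and q = −2(tr M)³/27 + (tr M)·s/3 − det M = -75.000000.
Three real roots ⇒ use the trigonometric (Viète) form: r = 2√(−p/3) = 7.023769, φ = arccos(3q/(p·r)) = arccos(0.865786) = 0.524077 rad.
y_k = r·cos(φ/3 − 2πk/3) for k = 0, 1, 2 gives y = 6.916868, -2.401218, -4.515650.
λ_k = y_k − 1.000000 gives λ = 5.9169, -3.4012, -5.5157 (check: the sum is -3.0000 = tr M).

Eigenvalues sorted in increasing order: [-5.5157, -3.4012, 5.9169].


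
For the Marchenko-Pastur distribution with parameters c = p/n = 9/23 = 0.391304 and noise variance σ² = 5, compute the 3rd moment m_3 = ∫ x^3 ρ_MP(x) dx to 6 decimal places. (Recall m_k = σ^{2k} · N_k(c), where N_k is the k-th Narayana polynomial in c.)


E[X³] = σ⁶ (1 + 3c + c²) (third MP moment). With σ² = 5 (so σ⁶ = 125) and c = 9/23 = 0.391304: E[X³] = 125 · (1 + 3·0.391304 + (0.391304)²) = 125 · 2.327032.

So E[X^3] = 290.879017.


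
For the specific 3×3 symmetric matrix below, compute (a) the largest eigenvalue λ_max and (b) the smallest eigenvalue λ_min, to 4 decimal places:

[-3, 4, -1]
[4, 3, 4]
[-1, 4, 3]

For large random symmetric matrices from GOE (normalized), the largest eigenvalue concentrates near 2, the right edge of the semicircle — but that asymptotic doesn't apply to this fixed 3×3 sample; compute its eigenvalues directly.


Since M is real symmetric, all three eigenvalues are real; they are the roots of det(λI − M) = λ³ − (tr M) λ² + s λ − det M, where s is the sum of the principal 2×2 minors.
tr M = -3 + 3 + 3 = 3.
s = ((-3)·3 − 4²) + ((-3)·3 − (-1)²) + (3·3 − 4²) = -25 + (-10) + (-7) = -42.
det M (expand along row 1) = (-3)·(-7) − 4·16 + (-1)·19 = -62.
Characteristic polynomial: λ³ − 3λ² − 42λ + 62 = 0.
Substitute λ = y + (tr M)/3 = y + 1.000000 to remove the quadratic term: y³ + p·y + q = 0 with p = s − (tr M)²/3 = -45.000000 and q = −2(tr M)³/27 + (tr M)·s/3 − det M = 18.000000.
Three real roots ⇒ use the trigonometric (Viète) form: r = 2√(−p/3) = 7.745967, φ = arccos(3q/(p·r)) = arccos(-0.154919) = 1.726342 rad.
y_k = r·cos(φ/3 − 2πk/3) for k = 0, 1, 2 gives y = 6.498470, 0.401438, -6.899908.
λ_k = y_k + 1.000000 gives λ = 7.4985, 1.4014, -5.8999 (check: the sum is 3.0000 = tr M).

Hence λ_max = 7.4985 and λ_min = -5.8999.


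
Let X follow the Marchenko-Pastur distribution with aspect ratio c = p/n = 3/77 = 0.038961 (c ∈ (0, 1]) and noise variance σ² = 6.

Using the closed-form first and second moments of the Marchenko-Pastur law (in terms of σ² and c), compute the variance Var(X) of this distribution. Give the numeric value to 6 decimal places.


Recall the MP moments m_1 = E[X] = σ² and m_2 = E[X²] = σ⁴ (1 + c).
m_1 = E[X] = σ² = 6, so m_1² = 36.
m_2 = E[X²] = σ⁴ (1 + c) = 36 · (1 + 0.038961) = 36 · 1.038961 = 37.402597.
(Note m_2 − m_1² simplifies to c · σ⁴ = 0.038961 · 36.)

Var(X) = m_2 − m_1² = 37.402597 − 36 = 1.402597.


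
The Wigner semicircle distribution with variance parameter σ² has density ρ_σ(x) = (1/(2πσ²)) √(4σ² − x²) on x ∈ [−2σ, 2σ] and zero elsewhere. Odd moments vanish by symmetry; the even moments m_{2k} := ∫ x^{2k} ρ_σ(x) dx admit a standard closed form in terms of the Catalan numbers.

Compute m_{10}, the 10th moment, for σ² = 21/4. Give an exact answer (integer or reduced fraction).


By the scaled semicircle moment identity, m_{2k} = σ^{2k} · C_k with k = 5.
C_5 = (1/(k+1)) · C(2k, k) = (1/6) · C(10, 5) = (1/6) · 252 = 42.
σ^{2k} = (σ²)^k = (21/4)^5 = 4084101/1024.

Therefore m_{10} = σ^{10} · C_5 = (4084101/1024) · 42 = 85766121/512.


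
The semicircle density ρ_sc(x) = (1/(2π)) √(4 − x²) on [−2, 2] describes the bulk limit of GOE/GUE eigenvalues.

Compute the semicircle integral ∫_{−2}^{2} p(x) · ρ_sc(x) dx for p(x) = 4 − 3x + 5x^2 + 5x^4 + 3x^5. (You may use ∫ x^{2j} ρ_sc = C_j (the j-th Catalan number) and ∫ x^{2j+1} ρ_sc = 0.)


Write p(x) = Σ a_i x^i, split into monomials and integrate each against ρ_sc separately.
Using ∫ x^{2j} ρ_sc = C_j = (1/(j+1)) C(2j, j) (Catalan numbers) and ∫ x^{2j+1} ρ_sc = 0 (odd monomials vanish by symmetry):
  i = 0 (even): a_0 · C_{0} = 4 · 1 = 4
  i = 1 (odd): ∫ x^1 ρ_sc = 0 (vanishes)
  i = 2 (even): a_2 · C_{1} = 5 · 1 = 5
  i = 4 (even): a_4 · C_{2} = 5 · 2 = 10
  i = 5 (odd): ∫ x^5 ρ_sc = 0 (vanishes)

Summing the contributions: ∫_{−2}^{2} p(x) ρ_sc(x) dx = 4 + 5 + 10 = 19.


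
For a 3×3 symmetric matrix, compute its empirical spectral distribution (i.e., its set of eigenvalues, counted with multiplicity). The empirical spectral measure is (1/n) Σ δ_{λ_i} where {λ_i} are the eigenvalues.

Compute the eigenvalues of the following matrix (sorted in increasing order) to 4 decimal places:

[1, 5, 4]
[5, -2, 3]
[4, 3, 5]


Since M is real symmetric, all three eigenvalues are real; they are the roots of det(λI − M) = λ³ − (tr M) λ² + s λ − det M, where s is the sum of the principal 2×2 minors.
tr M = 1 + (-2) + 5 = 4.
s = (1·(-2) − 5²) + (1·5 − 4²) + ((-2)·5 − 3²) = -27 + (-11) + (-19) = -57.
det M (expand along row 1) = 1·(-19) − 5·13 + 4·23 = 8.
Characteristic polynomial: λ³ − 4λ² − 57λ − 8 = 0.
Substitute λ = y + (tr M)/3 = y + 1.333333 to remove the quadratic term: y³ + p·y + q = 0 with p = s − (tr M)²/3 = -62.333333 and q = −2(tr M)³/27 + (tr M)·s/3 − det M = -88.740741.
Three real roots ⇒ use the trigonometric (Viète) form: r = 2√(−p/3) = 9.116530, φ = arccos(3q/(p·r)) = arccos(0.468484) = 1.083223 rad.
y_k = r·cos(φ/3 − 2πk/3) for k = 0, 1, 2 gives y = 8.528676, -1.475146, -7.053531.
λ_k = y_k + 1.333333 gives λ = 9.8620, -0.1418, -5.7202 (check: the sum is 4.0000 = tr M).

Eigenvalues sorted in increasing order: [-5.7202, -0.1418, 9.8620].


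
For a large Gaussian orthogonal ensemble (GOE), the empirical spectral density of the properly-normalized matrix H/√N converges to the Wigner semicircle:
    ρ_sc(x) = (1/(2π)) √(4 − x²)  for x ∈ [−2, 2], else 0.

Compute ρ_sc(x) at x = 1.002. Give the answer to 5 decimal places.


ρ_sc(x) = (1/(2π)) √(4 − x²). With x = 1.002:
  4 − x² = 4 − (1.002)² = 4 − 1.004004 = 2.995996.
  √(4 − x²) = 1.730895.
  1/(2π) = 0.159155.
  ρ_sc(1.002) = 0.159155 · 1.730895 = 0.275480.

Rounded to 5 decimal places: ρ_sc(1.002) ≈ 0.27548.


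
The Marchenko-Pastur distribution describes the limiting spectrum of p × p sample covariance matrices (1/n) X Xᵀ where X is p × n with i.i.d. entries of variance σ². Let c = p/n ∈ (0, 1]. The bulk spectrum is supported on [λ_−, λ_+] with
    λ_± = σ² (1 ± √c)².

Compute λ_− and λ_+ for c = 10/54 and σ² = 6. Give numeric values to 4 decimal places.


c = 10/54 = 0.185185; √c = 0.430331.
λ_− = σ² (1 − √c)² = 6 · (1 − 0.430331)² = 6 · (0.569669)² = 1.947133.
λ_+ = σ² (1 + √c)² = 6 · (1 + 0.430331)² = 6 · (1.430331)² = 12.275089.

Rounded to 4 decimal places: λ_− ≈ 1.9471, λ_+ ≈ 12.2751.


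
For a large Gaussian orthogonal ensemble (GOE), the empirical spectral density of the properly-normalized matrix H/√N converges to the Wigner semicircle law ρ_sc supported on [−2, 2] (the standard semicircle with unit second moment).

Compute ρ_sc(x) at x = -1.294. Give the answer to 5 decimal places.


ρ_sc(x) = (1/(2π)) √(4 − x²). With x = -1.294:
  4 − x² = 4 − (-1.294)² = 4 − 1.674436 = 2.325564.
  √(4 − x²) = 1.524980.
  1/(2π) = 0.159155.
  ρ_sc(-1.294) = 0.159155 · 1.524980 = 0.242708.

Rounded to 5 decimal places: ρ_sc(-1.294) ≈ 0.24271.


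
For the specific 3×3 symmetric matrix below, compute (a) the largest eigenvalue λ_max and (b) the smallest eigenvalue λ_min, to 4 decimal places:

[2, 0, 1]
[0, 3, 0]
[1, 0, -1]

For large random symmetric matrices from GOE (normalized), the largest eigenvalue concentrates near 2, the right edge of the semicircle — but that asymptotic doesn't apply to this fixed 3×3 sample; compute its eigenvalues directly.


Since M is real symmetric, all three eigenvalues are real; they are the roots of det(λI − M) = λ³ − (tr M) λ² + s λ − det M, where s is the sum of the principal 2×2 minors.
tr M = 2 + 3 + (-1) = 4.
s = (2·3 − 0²) + (2·(-1) − 1²) + (3·(-1) − 0²) = 6 + (-3) + (-3) = 0.
det M (expand along row 1) = 2·(-3) − 0·0 + 1·(-3) = -9.
Characteristic polynomial: λ³ − 4λ² + 9 = 0.
Substitute λ = y + (tr M)/3 = y + 1.333333 to remove the quadratic term: y³ + p·y + q = 0 with p = s − (tr M)²/3 = -5.333333 and q = −2(tr M)³/27 + (tr M)·s/3 − det M = 4.259259.
Three real roots ⇒ use the trigonometric (Viète) form: r = 2√(−p/3) = 2.666667, φ = arccos(3q/(p·r)) = arccos(-0.898438) = 2.686994 rad.
y_k = r·cos(φ/3 − 2πk/3) for k = 0, 1, 2 gives y = 1.666667, 0.969442, -2.636109.
λ_k = y_k + 1.333333 gives λ = 3.0000, 2.3028, -1.3028 (check: the sum is 4.0000 = tr M).

Hence λ_max = 3.0000 and λ_min = -1.3028.


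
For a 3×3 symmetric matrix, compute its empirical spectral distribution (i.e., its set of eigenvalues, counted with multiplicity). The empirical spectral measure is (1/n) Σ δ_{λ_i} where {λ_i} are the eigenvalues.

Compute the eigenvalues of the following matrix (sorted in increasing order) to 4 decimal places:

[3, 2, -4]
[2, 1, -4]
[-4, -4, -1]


Since M is real symmetric, all three eigenvalues are real; they are the roots of det(λI − M) = λ³ − (tr M) λ² + s λ − det M, where s is the sum of the principal 2×2 minors.
tr M = 3 + 1 + (-1) = 3.
s = (3·1 − 2²) + (3·(-1) − (-4)²) + (1·(-1) − (-4)²) = -1 + (-19) + (-17) = -37.
det M (expand along row 1) = 3·(-17) − 2·(-18) + (-4)·(-4) = 1.
Characteristic polynomial: λ³ − 3λ² − 37λ − 1 = 0.
Substitute λ = y + (tr M)/3 = y + 1.000000 to remove the quadratic term: y³ + p·y + q = 0 with p = s − (tr M)²/3 = -40.000000 and q = −2(tr M)³/27 + (tr M)·s/3 − det M = -40.000000.
Three real roots ⇒ use the trigonometric (Viète) form: r = 2√(−p/3) = 7.302967, φ = arccos(3q/(p·r)) = arccos(0.410792) = 1.147474 rad.
y_k = r·cos(φ/3 − 2πk/3) for k = 0, 1, 2 gives y = 6.775238, -1.027087, -5.748151.
λ_k = y_k + 1.000000 gives λ = 7.7752, -0.0271, -4.7482 (check: the sum is 3.0000 = tr M).

Eigenvalues sorted in increasing order: [-4.7482, -0.0271, 7.7752].


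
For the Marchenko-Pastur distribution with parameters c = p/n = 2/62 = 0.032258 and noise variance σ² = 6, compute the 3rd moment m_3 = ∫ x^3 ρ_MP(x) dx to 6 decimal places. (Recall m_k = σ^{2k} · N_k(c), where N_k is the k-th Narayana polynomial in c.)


E[X³] = σ⁶ (1 + 3c + c²) (third MP moment). With σ² = 6 (so σ⁶ = 216) and c = 2/62 = 0.032258: E[X³] = 216 · (1 + 3·0.032258 + (0.032258)²) = 216 · 1.097815.

So E[X^3] = 237.127992.


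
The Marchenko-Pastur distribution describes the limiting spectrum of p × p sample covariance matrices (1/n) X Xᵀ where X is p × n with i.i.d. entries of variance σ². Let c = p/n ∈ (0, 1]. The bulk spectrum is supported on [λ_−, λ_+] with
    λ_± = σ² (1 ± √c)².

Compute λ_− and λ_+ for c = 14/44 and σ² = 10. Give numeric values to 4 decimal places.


c = 14/44 = 0.318182; √c = 0.564076.
λ_− = σ² (1 − √c)² = 10 · (1 − 0.564076)² = 10 · (0.435924)² = 1.900297.
λ_+ = σ² (1 + √c)² = 10 · (1 + 0.564076)² = 10 · (1.564076)² = 24.463340.

Rounded to 4 decimal places: λ_− ≈ 1.9003, λ_+ ≈ 24.4633.


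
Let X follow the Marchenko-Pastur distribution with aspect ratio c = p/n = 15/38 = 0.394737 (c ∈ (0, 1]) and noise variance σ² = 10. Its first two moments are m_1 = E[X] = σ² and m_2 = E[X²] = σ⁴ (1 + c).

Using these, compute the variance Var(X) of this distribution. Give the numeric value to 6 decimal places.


m_1 = E[X] = σ² = 10, so m_1² = 100.
m_2 = E[X²] = σ⁴ (1 + c) = 100 · (1 + 0.394737) = 100 · 1.394737 = 139.473684.
(Note m_2 − m_1² simplifies to c · σ⁴ = 0.394737 · 100.)

Var(X) = m_2 − m_1² = 139.473684 − 100 = 39.473684.


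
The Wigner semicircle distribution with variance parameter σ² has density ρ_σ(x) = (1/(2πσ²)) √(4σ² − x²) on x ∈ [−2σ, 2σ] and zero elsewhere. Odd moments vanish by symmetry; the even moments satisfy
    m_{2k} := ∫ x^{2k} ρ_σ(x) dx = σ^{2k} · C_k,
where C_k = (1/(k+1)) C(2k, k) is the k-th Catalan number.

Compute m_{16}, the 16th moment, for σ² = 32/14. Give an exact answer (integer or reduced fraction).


By the scaled semicircle moment identity, m_{2k} = σ^{2k} · C_k with k = 8.
C_8 = (1/(k+1)) · C(2k, k) = (1/9) · C(16, 8) = (1/9) · 12870 = 1430.
σ^{2k} = (σ²)^k = (32/14)^8 = 4294967296/5764801.

Therefore m_{16} = σ^{16} · C_8 = (4294967296/5764801) · 1430 = 6141803233280/5764801.


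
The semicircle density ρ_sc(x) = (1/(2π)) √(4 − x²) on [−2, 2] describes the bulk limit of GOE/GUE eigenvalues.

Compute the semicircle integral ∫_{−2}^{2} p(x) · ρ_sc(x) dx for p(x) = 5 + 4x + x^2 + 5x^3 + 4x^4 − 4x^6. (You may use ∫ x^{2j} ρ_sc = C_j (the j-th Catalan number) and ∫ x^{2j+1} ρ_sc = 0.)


Write p(x) = Σ a_i x^i, split into monomials and integrate each against ρ_sc separately.
Using ∫ x^{2j} ρ_sc = C_j = (1/(j+1)) C(2j, j) (Catalan numbers) and ∫ x^{2j+1} ρ_sc = 0 (odd monomials vanish by symmetry):
  i = 0 (even): a_0 · C_{0} = 5 · 1 = 5
  i = 1 (odd): ∫ x^1 ρ_sc = 0 (vanishes)
  i = 2 (even): a_2 · C_{1} = 1 · 1 = 1
  i = 3 (odd): ∫ x^3 ρ_sc = 0 (vanishes)
  i = 4 (even): a_4 · C_{2} = 4 · 2 = 8
  i = 6 (even): a_6 · C_{3} = -4 · 5 = -20

Summing the contributions: ∫_{−2}^{2} p(x) ρ_sc(x) dx = 5 + 1 + 8 + (-20) = -6.


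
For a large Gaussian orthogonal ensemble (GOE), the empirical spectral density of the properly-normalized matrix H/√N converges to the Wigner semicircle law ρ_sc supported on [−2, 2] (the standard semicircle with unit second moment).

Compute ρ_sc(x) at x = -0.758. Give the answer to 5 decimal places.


ρ_sc(x) = (1/(2π)) √(4 − x²). With x = -0.758:
  4 − x² = 4 − (-0.758)² = 4 − 0.574564 = 3.425436.
  √(4 − x²) = 1.850793.
  1/(2π) = 0.159155.
  ρ_sc(-0.758) = 0.159155 · 1.850793 = 0.294563.

Rounded to 5 decimal places: ρ_sc(-0.758) ≈ 0.29456.


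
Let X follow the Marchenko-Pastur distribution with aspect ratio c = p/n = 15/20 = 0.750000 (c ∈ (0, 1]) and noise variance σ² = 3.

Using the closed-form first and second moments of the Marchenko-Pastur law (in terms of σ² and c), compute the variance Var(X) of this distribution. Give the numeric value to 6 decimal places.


Recall the MP moments m_1 = E[X] = σ² and m_2 = E[X²] = σ⁴ (1 + c).
m_1 = E[X] = σ² = 3, so m_1² = 9.
m_2 = E[X²] = σ⁴ (1 + c) = 9 · (1 + 0.750000) = 9 · 1.750000 = 15.750000.
(Note m_2 − m_1² simplifies to c · σ⁴ = 0.750000 · 9.)

Var(X) = m_2 − m_1² = 15.750000 − 9 = 6.750000.


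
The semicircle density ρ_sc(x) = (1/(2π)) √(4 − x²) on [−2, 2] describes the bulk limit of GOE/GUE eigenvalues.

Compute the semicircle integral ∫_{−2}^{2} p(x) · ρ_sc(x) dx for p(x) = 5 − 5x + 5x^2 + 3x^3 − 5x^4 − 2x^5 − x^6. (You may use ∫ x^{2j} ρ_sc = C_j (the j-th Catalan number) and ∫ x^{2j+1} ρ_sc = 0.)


Write p(x) = Σ a_i x^i, split into monomials and integrate each against ρ_sc separately.
Using ∫ x^{2j} ρ_sc = C_j = (1/(j+1)) C(2j, j) (Catalan numbers) and ∫ x^{2j+1} ρ_sc = 0 (odd monomials vanish by symmetry):
  i = 0 (even): a_0 · C_{0} = 5 · 1 = 5
  i = 1 (odd): ∫ x^1 ρ_sc = 0 (vanishes)
  i = 2 (even): a_2 · C_{1} = 5 · 1 = 5
  i = 3 (odd): ∫ x^3 ρ_sc = 0 (vanishes)
  i = 4 (even): a_4 · C_{2} = -5 · 2 = -10
  i = 5 (odd): ∫ x^5 ρ_sc = 0 (vanishes)
  i = 6 (even): a_6 · C_{3} = -1 · 5 = -5

Summing the contributions: ∫_{−2}^{2} p(x) ρ_sc(x) dx = 5 + 5 + (-10) + (-5) = -5.


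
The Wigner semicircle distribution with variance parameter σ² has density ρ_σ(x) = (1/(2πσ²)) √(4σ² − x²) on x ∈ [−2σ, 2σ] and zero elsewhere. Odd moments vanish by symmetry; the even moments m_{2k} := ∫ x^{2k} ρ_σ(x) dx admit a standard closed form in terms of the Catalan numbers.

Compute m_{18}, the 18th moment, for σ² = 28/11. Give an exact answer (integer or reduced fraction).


By the scaled semicircle moment identity, m_{2k} = σ^{2k} · C_k with k = 9.
C_9 = (1/(k+1)) · C(2k, k) = (1/10) · C(18, 9) = (1/10) · 48620 = 4862.
σ^{2k} = (σ²)^k = (28/11)^9 = 10578455953408/2357947691.

Therefore m_{18} = σ^{18} · C_9 = (10578455953408/2357947691) · 4862 = 4675677531406336/214358881.


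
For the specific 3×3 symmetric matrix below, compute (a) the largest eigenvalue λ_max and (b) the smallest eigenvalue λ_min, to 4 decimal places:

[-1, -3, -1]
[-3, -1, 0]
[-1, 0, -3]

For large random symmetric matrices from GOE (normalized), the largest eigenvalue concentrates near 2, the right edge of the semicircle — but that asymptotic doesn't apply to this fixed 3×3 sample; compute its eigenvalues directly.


Since M is real symmetric, all three eigenvalues are real; they are the roots of det(λI − M) = λ³ − (tr M) λ² + s λ − det M, where s is the sum of the principal 2×2 minors.
tr M = -1 + (-1) + (-3) = -5.
s = ((-1)·(-1) − (-3)²) + ((-1)·(-3) − (-1)²) + ((-1)·(-3) − 0²) = -8 + 2 + 3 = -3.
det M (expand along row 1) = (-1)·3 − (-3)·9 + (-1)·(-1) = 25.
Characteristic polynomial: λ³ + 5λ² − 3λ − 25 = 0.
Substitute λ = y + (tr M)/3 = y − 1.666667 to remove the quadratic term: y³ + p·y + q = 0 with p = s − (tr M)²/3 = -11.333333 and q = −2(tr M)³/27 + (tr M)·s/3 − det M = -10.740741.
Three real roots ⇒ use the trigonometric (Viète) form: r = 2√(−p/3) = 3.887301, φ = arccos(3q/(p·r)) = arccos(0.731391) = 0.750437 rad.
y_k = r·cos(φ/3 − 2πk/3) for k = 0, 1, 2 gives y = 3.766314, -1.049796, -2.716518.
λ_k = y_k − 1.666667 gives λ = 2.0996, -2.7165, -4.3832 (check: the sum is -5.0000 = tr M).

Hence λ_max = 2.0996 and λ_min = -4.3832.


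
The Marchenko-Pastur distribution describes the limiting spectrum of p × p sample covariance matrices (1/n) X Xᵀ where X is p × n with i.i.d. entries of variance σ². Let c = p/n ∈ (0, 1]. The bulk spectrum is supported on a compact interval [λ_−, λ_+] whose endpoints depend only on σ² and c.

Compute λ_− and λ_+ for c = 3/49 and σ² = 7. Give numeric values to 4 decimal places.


c = 3/49 = 0.061224; √c = 0.247436.
λ_− = σ² (1 − √c)² = 7 · (1 − 0.247436)² = 7 · (0.752564)² = 3.964470.
λ_+ = σ² (1 + √c)² = 7 · (1 + 0.247436)² = 7 · (1.247436)² = 10.892673.

Rounded to 4 decimal places: λ_− ≈ 3.9645, λ_+ ≈ 10.8927.


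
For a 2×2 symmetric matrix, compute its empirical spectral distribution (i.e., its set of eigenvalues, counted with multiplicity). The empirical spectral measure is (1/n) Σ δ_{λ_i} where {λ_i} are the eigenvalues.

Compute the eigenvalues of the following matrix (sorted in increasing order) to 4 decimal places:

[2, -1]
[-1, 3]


Since M is real symmetric, both eigenvalues are real; they are the roots of det(λI − M) = λ² − (tr M) λ + det M.
tr M = 2 + 3 = 5.
det M = 2·3 − (-1)² = 6 − 1 = 5.
Characteristic polynomial: λ² − 5λ + 5 = 0.
Discriminant Δ = (tr M)² − 4·det M = 25 − 20 = 5; √Δ = 2.236068.
λ = (tr M ± √Δ)/2 = (5 ± 2.236068)/2, giving (tr M − √Δ)/2 = 1.3820 and (tr M + √Δ)/2 = 3.6180.

Eigenvalues sorted in increasing order: [1.3820, 3.6180].


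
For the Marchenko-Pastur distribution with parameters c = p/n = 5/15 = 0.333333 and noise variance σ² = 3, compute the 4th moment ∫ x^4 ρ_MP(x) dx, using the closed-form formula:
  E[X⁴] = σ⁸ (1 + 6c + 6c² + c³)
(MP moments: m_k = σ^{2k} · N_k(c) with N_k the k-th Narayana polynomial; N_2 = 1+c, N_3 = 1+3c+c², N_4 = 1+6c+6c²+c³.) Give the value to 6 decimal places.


E[X⁴] = σ⁸ (1 + 6c + 6c² + c³) (fourth MP moment). With σ² = 3 (so σ⁸ = 81) and c = 5/15 = 0.333333: E[X⁴] = 81 · (1 + 6·0.333333 + 6·(0.333333)² + (0.333333)³) = 81 · 3.703704.

So E[X^4] = 300.000000.


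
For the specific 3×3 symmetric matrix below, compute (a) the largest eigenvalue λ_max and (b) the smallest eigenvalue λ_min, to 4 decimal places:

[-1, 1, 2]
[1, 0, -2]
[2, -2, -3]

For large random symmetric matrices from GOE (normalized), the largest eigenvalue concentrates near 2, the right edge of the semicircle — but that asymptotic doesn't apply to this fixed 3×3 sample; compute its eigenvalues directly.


Since M is real symmetric, all three eigenvalues are real; they are the roots of det(λI − M) = λ³ − (tr M) λ² + s λ − det M, where s is the sum of the principal 2×2 minors.
tr M = -1 + 0 + (-3) = -4.
s = ((-1)·0 − 1²) + ((-1)·(-3) − 2²) + (0·(-3) − (-2)²) = -1 + (-1) + (-4) = -6.
det M (expand along row 1) = (-1)·(-4) − 1·1 + 2·(-2) = -1.
Characteristic polynomial: λ³ + 4λ² − 6λ + 1 = 0.
Substitute λ = y + (tr M)/3 = y − 1.333333 to remove the quadratic term: y³ + p·y + q = 0 with p = s − (tr M)²/3 = -11.333333 and q = −2(tr M)³/27 + (tr M)·s/3 − det M = 13.740741.
Three real roots ⇒ use the trigonometric (Viète) form: r = 2√(−p/3) = 3.887301, φ = arccos(3q/(p·r)) = arccos(-0.935676) = 2.780967 rad.
y_k = r·cos(φ/3 − 2πk/3) for k = 0, 1, 2 gives y = 2.333333, 1.525916, -3.859249.
λ_k = y_k − 1.333333 gives λ = 1.0000, 0.1926, -5.1926 (check: the sum is -4.0000 = tr M).

Hence λ_max = 1.0000 and λ_min = -5.1926.


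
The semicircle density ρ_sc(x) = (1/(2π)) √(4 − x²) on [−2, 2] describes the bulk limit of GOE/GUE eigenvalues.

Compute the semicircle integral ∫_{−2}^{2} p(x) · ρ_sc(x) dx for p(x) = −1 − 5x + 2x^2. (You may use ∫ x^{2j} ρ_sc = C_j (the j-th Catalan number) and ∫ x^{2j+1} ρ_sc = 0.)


Write p(x) = Σ a_i x^i, split into monomials and integrate each against ρ_sc separately.
Using ∫ x^{2j} ρ_sc = C_j = (1/(j+1)) C(2j, j) (Catalan numbers) and ∫ x^{2j+1} ρ_sc = 0 (odd monomials vanish by symmetry):
  i = 0 (even): a_0 · C_{0} = -1 · 1 = -1
  i = 1 (odd): ∫ x^1 ρ_sc = 0 (vanishes)
  i = 2 (even): a_2 · C_{1} = 2 · 1 = 2

Summing the contributions: ∫_{−2}^{2} p(x) ρ_sc(x) dx = (-1) + 2 = 1.


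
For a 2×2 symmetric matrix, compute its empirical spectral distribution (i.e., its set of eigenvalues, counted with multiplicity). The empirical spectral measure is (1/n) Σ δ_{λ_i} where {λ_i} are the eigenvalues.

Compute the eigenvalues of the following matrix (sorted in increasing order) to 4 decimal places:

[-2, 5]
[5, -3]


Since M is real symmetric, both eigenvalues are real; they are the roots of det(λI − M) = λ² − (tr M) λ + det M.
tr M = -2 + (-3) = -5.
det M = (-2)·(-3) − 5² = 6 − 25 = -19.
Characteristic polynomial: λ² + 5λ − 19 = 0.
Discriminant Δ = (tr M)² − 4·det M = 25 − (-76) = 101; √Δ = 10.049876.
λ = (tr M ± √Δ)/2 = (-5 ± 10.049876)/2, giving (tr M − √Δ)/2 = -7.5249 and (tr M + √Δ)/2 = 2.5249.

Eigenvalues sorted in increasing order: [-7.5249, 2.5249].


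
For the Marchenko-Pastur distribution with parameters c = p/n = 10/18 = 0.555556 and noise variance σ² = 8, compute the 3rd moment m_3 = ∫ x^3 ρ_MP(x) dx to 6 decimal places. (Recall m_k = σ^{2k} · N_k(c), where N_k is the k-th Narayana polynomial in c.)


E[X³] = σ⁶ (1 + 3c + c²) (third MP moment). With σ² = 8 (so σ⁶ = 512) and c = 10/18 = 0.555556: E[X³] = 512 · (1 + 3·0.555556 + (0.555556)²) = 512 · 2.975309.

So E[X^3] = 1523.358025.


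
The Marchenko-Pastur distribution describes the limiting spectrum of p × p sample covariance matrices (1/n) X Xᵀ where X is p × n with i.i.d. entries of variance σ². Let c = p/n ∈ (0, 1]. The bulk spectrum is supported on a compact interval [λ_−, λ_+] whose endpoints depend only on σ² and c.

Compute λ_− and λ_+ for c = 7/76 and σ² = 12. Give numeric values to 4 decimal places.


c = 7/76 = 0.092105; √c = 0.303488.
λ_− = σ² (1 − √c)² = 12 · (1 − 0.303488)² = 12 · (0.696512)² = 5.821539.
λ_+ = σ² (1 + √c)² = 12 · (1 + 0.303488)² = 12 · (1.303488)² = 20.388987.

Rounded to 4 decimal places: λ_− ≈ 5.8215, λ_+ ≈ 20.3890.


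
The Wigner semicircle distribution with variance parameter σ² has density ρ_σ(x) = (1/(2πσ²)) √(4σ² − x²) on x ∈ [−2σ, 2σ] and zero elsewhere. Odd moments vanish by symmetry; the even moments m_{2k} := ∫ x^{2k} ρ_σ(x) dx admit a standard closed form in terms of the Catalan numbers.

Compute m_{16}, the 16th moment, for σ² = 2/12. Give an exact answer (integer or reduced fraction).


By the scaled semicircle moment identity, m_{2k} = σ^{2k} · C_k with k = 8.
C_8 = (1/(k+1)) · C(2k, k) = (1/9) · C(16, 8) = (1/9) · 12870 = 1430.
σ^{2k} = (σ²)^k = (2/12)^8 = 1/1679616.

Therefore m_{16} = σ^{16} · C_8 = (1/1679616) · 1430 = 715/839808.


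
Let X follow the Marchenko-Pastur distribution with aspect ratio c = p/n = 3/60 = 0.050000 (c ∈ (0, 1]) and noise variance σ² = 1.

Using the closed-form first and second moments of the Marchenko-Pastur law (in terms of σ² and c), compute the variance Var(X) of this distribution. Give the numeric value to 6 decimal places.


Recall the MP moments m_1 = E[X] = σ² and m_2 = E[X²] = σ⁴ (1 + c).
m_1 = E[X] = σ² = 1, so m_1² = 1.
m_2 = E[X²] = σ⁴ (1 + c) = 1 · (1 + 0.050000) = 1 · 1.050000 = 1.050000.
(Note m_2 − m_1² simplifies to c · σ⁴ = 0.050000 · 1.)

Var(X) = m_2 − m_1² = 1.050000 − 1 = 0.050000.


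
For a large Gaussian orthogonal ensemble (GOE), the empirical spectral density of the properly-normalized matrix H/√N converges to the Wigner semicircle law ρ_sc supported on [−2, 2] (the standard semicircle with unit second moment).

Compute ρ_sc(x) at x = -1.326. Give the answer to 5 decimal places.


ρ_sc(x) = (1/(2π)) √(4 − x²). With x = -1.326:
  4 − x² = 4 − (-1.326)² = 4 − 1.758276 = 2.241724.
  √(4 − x²) = 1.497239.
  1/(2π) = 0.159155.
  ρ_sc(-1.326) = 0.159155 · 1.497239 = 0.238293.

Rounded to 5 decimal places: ρ_sc(-1.326) ≈ 0.23829.


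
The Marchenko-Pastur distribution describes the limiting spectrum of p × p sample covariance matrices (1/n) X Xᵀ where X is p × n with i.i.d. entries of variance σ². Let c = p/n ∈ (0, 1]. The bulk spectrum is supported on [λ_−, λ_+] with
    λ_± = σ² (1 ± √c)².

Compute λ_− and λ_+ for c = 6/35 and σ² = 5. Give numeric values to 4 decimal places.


c = 6/35 = 0.171429; √c = 0.414039.
λ_− = σ² (1 − √c)² = 5 · (1 − 0.414039)² = 5 · (0.585961)² = 1.716750.
λ_+ = σ² (1 + √c)² = 5 · (1 + 0.414039)² = 5 · (1.414039)² = 9.997536.

Rounded to 4 decimal places: λ_− ≈ 1.7167, λ_+ ≈ 9.9975.


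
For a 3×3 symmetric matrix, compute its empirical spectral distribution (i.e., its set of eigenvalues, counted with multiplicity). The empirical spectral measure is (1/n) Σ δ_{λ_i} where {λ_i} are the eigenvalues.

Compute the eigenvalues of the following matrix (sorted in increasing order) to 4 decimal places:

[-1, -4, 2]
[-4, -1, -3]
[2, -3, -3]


Since M is real symmetric, all three eigenvalues are real; they are the roots of det(λI − M) = λ³ − (tr M) λ² + s λ − det M, where s is the sum of the principal 2×2 minors.
tr M = -1 + (-1) + (-3) = -5.
s = ((-1)·(-1) − (-4)²) + ((-1)·(-3) − 2²) + ((-1)·(-3) − (-3)²) = -15 + (-1) + (-6) = -22.
det M (expand along row 1) = (-1)·(-6) − (-4)·18 + 2·14 = 106.
Characteristic polynomial: λ³ + 5λ² − 22λ − 106 = 0.
Substitute λ = y + (tr M)/3 = y − 1.666667 to remove the quadratic term: y³ + p·y + q = 0 with p = s − (tr M)²/3 = -30.333333 and q = −2(tr M)³/27 + (tr M)·s/3 − det M = -60.074074.
Three real roots ⇒ use the trigonometric (Viète) form: r = 2√(−p/3) = 6.359595, φ = arccos(3q/(p·r)) = arccos(0.934241) = 0.364672 rad.
y_k = r·cos(φ/3 − 2πk/3) for k = 0, 1, 2 gives y = 6.312667, -2.488495, -3.824172.
λ_k = y_k − 1.666667 gives λ = 4.6460, -4.1552, -5.4908 (check: the sum is -5.0000 = tr M).

Eigenvalues sorted in increasing order: [-5.4908, -4.1552, 4.6460].


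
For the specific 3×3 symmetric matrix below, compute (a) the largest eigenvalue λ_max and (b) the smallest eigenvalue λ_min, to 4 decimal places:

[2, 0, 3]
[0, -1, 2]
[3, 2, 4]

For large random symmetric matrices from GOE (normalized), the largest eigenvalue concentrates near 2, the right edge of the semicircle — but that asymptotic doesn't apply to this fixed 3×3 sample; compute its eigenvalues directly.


Since M is real symmetric, all three eigenvalues are real; they are the roots of det(λI − M) = λ³ − (tr M) λ² + s λ − det M, where s is the sum of the principal 2×2 minors.
tr M = 2 + (-1) + 4 = 5.
s = (2·(-1) − 0²) + (2·4 − 3²) + ((-1)·4 − 2²) = -2 + (-1) + (-8) = -11.
det M (expand along row 1) = 2·(-8) − 0·(-6) + 3·3 = -7.
Characteristic polynomial: λ³ − 5λ² − 11λ + 7 = 0.
Substitute λ = y + (tr M)/3 = y + 1.666667 to remove the quadratic term: y³ + p·y + q = 0 with p = s − (tr M)²/3 = -19.333333 and q = −2(tr M)³/27 + (tr M)·s/3 − det M = -20.592593.
Three real roots ⇒ use the trigonometric (Viète) form: r = 2√(−p/3) = 5.077182, φ = arccos(3q/(p·r)) = arccos(0.629365) = 0.890060 rad.
y_k = r·cos(φ/3 − 2πk/3) for k = 0, 1, 2 gives y = 4.855362, -1.142213, -3.713149.
λ_k = y_k + 1.666667 gives λ = 6.5220, 0.5245, -2.0465 (check: the sum is 5.0000 = tr M).

Hence λ_max = 6.5220 and λ_min = -2.0465.


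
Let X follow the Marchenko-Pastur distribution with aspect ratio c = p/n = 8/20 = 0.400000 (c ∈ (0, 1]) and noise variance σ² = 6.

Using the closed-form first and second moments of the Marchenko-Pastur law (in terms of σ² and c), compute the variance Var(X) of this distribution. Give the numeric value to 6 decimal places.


Recall the MP moments m_1 = E[X] = σ² and m_2 = E[X²] = σ⁴ (1 + c).
m_1 = E[X] = σ² = 6, so m_1² = 36.
m_2 = E[X²] = σ⁴ (1 + c) = 36 · (1 + 0.400000) = 36 · 1.400000 = 50.400000.
(Note m_2 − m_1² simplifies to c · σ⁴ = 0.400000 · 36.)

Var(X) = m_2 − m_1² = 50.400000 − 36 = 14.400000.


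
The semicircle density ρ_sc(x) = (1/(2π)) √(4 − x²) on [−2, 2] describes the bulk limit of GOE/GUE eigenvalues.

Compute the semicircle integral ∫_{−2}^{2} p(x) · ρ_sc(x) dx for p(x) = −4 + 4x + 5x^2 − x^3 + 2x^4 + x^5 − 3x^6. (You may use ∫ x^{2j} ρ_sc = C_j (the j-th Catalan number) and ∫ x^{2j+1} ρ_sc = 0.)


Write p(x) = Σ a_i x^i, split into monomials and integrate each against ρ_sc separately.
Using ∫ x^{2j} ρ_sc = C_j = (1/(j+1)) C(2j, j) (Catalan numbers) and ∫ x^{2j+1} ρ_sc = 0 (odd monomials vanish by symmetry):
  i = 0 (even): a_0 · C_{0} = -4 · 1 = -4
  i = 1 (odd): ∫ x^1 ρ_sc = 0 (vanishes)
  i = 2 (even): a_2 · C_{1} = 5 · 1 = 5
  i = 3 (odd): ∫ x^3 ρ_sc = 0 (vanishes)
  i = 4 (even): a_4 · C_{2} = 2 · 2 = 4
  i = 5 (odd): ∫ x^5 ρ_sc = 0 (vanishes)
  i = 6 (even): a_6 · C_{3} = -3 · 5 = -15

Summing the contributions: ∫_{−2}^{2} p(x) ρ_sc(x) dx = (-4) + 5 + 4 + (-15) = -10.


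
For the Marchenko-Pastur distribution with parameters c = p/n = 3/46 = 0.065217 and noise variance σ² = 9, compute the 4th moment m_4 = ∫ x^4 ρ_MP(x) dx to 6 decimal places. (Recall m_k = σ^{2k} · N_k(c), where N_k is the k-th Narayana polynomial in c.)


E[X⁴] = σ⁸ (1 + 6c + 6c² + c³) (fourth MP moment). With σ² = 9 (so σ⁸ = 6561) and c = 3/46 = 0.065217: E[X⁴] = 6561 · (1 + 6·0.065217 + 6·(0.065217)² + (0.065217)³) = 6561 · 1.417102.

So E[X^4] = 9297.603507.


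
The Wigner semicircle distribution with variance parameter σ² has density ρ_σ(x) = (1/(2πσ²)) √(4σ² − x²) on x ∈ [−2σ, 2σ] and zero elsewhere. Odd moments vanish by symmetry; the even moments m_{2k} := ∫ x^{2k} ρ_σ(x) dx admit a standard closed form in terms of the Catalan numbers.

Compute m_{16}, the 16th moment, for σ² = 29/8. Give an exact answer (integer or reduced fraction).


By the scaled semicircle moment identity, m_{2k} = σ^{2k} · C_k with k = 8.
C_8 = (1/(k+1)) · C(2k, k) = (1/9) · C(16, 8) = (1/9) · 12870 = 1430.
σ^{2k} = (σ²)^k = (29/8)^8 = 500246412961/16777216.

Therefore m_{16} = σ^{16} · C_8 = (500246412961/16777216) · 1430 = 357676185267115/8388608.


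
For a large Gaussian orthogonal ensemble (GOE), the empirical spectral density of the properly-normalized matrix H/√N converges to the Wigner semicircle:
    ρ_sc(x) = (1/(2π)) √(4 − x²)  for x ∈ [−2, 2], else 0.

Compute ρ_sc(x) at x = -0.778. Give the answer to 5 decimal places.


ρ_sc(x) = (1/(2π)) √(4 − x²). With x = -0.778:
  4 − x² = 4 − (-0.778)² = 4 − 0.605284 = 3.394716.
  √(4 − x²) = 1.842476.
  1/(2π) = 0.159155.
  ρ_sc(-0.778) = 0.159155 · 1.842476 = 0.293239.

Rounded to 5 decimal places: ρ_sc(-0.778) ≈ 0.29324.


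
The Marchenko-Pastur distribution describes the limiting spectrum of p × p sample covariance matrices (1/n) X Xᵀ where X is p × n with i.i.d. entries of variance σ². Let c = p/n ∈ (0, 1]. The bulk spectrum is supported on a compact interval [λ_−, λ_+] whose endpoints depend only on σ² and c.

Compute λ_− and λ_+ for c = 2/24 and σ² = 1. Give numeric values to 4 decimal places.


c = 2/24 = 0.083333; √c = 0.288675.
λ_− = σ² (1 − √c)² = 1 · (1 − 0.288675)² = 1 · (0.711325)² = 0.505983.
λ_+ = σ² (1 + √c)² = 1 · (1 + 0.288675)² = 1 · (1.288675)² = 1.660684.

Rounded to 4 decimal places: λ_− ≈ 0.5060, λ_+ ≈ 1.6607.


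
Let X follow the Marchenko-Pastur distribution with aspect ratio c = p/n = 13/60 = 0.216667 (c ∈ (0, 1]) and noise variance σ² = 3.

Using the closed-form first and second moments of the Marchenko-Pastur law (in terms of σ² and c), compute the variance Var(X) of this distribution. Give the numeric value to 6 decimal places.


Recall the MP moments m_1 = E[X] = σ² and m_2 = E[X²] = σ⁴ (1 + c).
m_1 = E[X] = σ² = 3, so m_1² = 9.
m_2 = E[X²] = σ⁴ (1 + c) = 9 · (1 + 0.216667) = 9 · 1.216667 = 10.950000.
(Note m_2 − m_1² simplifies to c · σ⁴ = 0.216667 · 9.)

Var(X) = m_2 − m_1² = 10.950000 − 9 = 1.950000.


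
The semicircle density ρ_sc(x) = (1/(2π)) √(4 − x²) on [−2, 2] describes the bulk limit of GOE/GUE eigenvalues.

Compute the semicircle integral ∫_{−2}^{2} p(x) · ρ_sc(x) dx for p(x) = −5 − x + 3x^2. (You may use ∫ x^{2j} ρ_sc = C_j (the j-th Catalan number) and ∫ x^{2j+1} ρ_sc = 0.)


Write p(x) = Σ a_i x^i, split into monomials and integrate each against ρ_sc separately.
Using ∫ x^{2j} ρ_sc = C_j = (1/(j+1)) C(2j, j) (Catalan numbers) and ∫ x^{2j+1} ρ_sc = 0 (odd monomials vanish by symmetry):
  i = 0 (even): a_0 · C_{0} = -5 · 1 = -5
  i = 1 (odd): ∫ x^1 ρ_sc = 0 (vanishes)
  i = 2 (even): a_2 · C_{1} = 3 · 1 = 3

Summing the contributions: ∫_{−2}^{2} p(x) ρ_sc(x) dx = (-5) + 3 = -2.


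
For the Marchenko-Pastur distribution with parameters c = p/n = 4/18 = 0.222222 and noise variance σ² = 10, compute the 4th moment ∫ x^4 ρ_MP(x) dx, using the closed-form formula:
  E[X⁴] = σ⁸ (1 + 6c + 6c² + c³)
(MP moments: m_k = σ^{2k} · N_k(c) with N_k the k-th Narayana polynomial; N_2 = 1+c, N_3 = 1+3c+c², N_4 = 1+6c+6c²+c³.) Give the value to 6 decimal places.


E[X⁴] = σ⁸ (1 + 6c + 6c² + c³) (fourth MP moment). With σ² = 10 (so σ⁸ = 10000) and c = 4/18 = 0.222222: E[X⁴] = 10000 · (1 + 6·0.222222 + 6·(0.222222)² + (0.222222)³) = 10000 · 2.640604.

So E[X^4] = 26406.035665.


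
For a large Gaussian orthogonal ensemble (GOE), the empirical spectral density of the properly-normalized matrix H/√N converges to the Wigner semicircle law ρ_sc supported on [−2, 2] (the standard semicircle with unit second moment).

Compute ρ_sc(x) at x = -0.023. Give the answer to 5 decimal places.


ρ_sc(x) = (1/(2π)) √(4 − x²). With x = -0.023:
  4 − x² = 4 − (-0.023)² = 4 − 0.000529 = 3.999471.
  √(4 − x²) = 1.999868.
  1/(2π) = 0.159155.
  ρ_sc(-0.023) = 0.159155 · 1.999868 = 0.318289.

Rounded to 5 decimal places: ρ_sc(-0.023) ≈ 0.31829.


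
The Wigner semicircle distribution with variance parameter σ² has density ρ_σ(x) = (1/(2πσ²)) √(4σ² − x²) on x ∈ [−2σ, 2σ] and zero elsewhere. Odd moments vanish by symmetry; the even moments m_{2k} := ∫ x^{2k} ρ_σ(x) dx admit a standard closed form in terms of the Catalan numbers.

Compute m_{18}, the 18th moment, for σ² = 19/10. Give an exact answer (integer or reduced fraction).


By the scaled semicircle moment identity, m_{2k} = σ^{2k} · C_k with k = 9.
C_9 = (1/(k+1)) · C(2k, k) = (1/10) · C(18, 9) = (1/10) · 48620 = 4862.
σ^{2k} = (σ²)^k = (19/10)^9 = 322687697779/1000000000.

Therefore m_{18} = σ^{18} · C_9 = (322687697779/1000000000) · 4862 = 784453793300749/500000000.
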